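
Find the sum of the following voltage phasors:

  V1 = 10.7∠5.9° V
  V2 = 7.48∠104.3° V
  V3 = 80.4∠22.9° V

Step 1 — Convert each phasor to rectangular form:
  V1 = 10.7·(cos(5.9°) + j·sin(5.9°)) = 10.64 + j1.1 V
  V2 = 7.48·(cos(104.3°) + j·sin(104.3°)) = -1.848 + j7.248 V
  V3 = 80.4·(cos(22.9°) + j·sin(22.9°)) = 74.06 + j31.29 V
Step 2 — Sum components: V_total = 82.86 + j39.63 V.
Step 3 — Convert to polar: |V_total| = 91.85 V, ∠V_total = 25.6°.

V_total = 91.85∠25.6° V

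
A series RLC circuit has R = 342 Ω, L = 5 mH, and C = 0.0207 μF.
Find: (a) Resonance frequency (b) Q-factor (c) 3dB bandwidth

Step 1 — Resonance: ω₀ = 1/√(LC) = 1/√(0.005·2.07e-08) = 9.829e+04 rad/s.
Step 2 — f₀ = ω₀/(2π) = 1.564e+04 Hz.
Step 3 — Series Q: Q = ω₀L/R = 9.829e+04·0.005/342 = 1.437.
Step 4 — Bandwidth: Δω = ω₀/Q = 6.84e+04 rad/s; BW = Δω/(2π) = 1.089e+04 Hz.

(a) f₀ = 1.564e+04 Hz  (b) Q = 1.437  (c) BW = 1.089e+04 Hz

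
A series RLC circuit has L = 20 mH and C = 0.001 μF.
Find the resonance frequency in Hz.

Step 1 — Resonance condition Im(Z)=0 gives ω₀ = 1/√(LC).
Step 2 — ω₀ = 1/√(0.02·1e-09) = 2.236e+05 rad/s.
Step 3 — f₀ = ω₀/(2π) = 3.559e+04 Hz.

f₀ = 3.559e+04 Hz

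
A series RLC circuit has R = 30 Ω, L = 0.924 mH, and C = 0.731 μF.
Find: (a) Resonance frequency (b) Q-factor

Step 1 — Resonance condition Im(Z)=0 gives ω₀ = 1/√(LC).
Step 2 — ω₀ = 1/√(0.000924·7.31e-07) = 3.848e+04 rad/s.
Step 3 — f₀ = ω₀/(2π) = 6124 Hz.
Step 4 — Series Q: Q = ω₀L/R = 3.848e+04·0.000924/30 = 1.185.

(a) f₀ = 6124 Hz  (b) Q = 1.185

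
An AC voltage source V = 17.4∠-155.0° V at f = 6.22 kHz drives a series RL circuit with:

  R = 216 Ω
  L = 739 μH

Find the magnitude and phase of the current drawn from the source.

Step 1 — Angular frequency: ω = 2π·f = 2π·6220 = 3.908e+04 rad/s.
Step 2 — Component impedances:
  R: Z = R = 216 Ω
  L: Z = jωL = j·3.908e+04·0.000739 = 0 + j28.88 Ω
Step 3 — Series combination: Z_total = R + L = 216 + j28.88 Ω = 217.9∠7.6° Ω.
Step 4 — Source phasor: V = 17.4∠-155.0° V = -15.77 - j7.354 V.
Step 5 — Ohm's law: I = V / Z_total = (-15.77 - j7.354) / (216 + j28.88) = -0.0762 - j0.02386 A.
Step 6 — Convert to polar: |I| = 0.07984 A, ∠I = -162.6°.

I = 0.07984∠-162.6° A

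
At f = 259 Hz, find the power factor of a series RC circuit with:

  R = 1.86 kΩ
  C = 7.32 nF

Step 1 — Angular frequency: ω = 2π·f = 2π·259 = 1627 rad/s.
Step 2 — Component impedances:
  R: Z = R = 1860 Ω
  C: Z = 1/(jωC) = -j/(ω·C) = 0 - j8.395e+04 Ω
Step 3 — Series combination: Z_total = R + C = 1860 - j8.395e+04 Ω = 8.397e+04∠-88.7° Ω.
Step 4 — Power factor: PF = cos(φ) = Re(Z)/|Z| = 1860/8.397e+04 = 0.02215.
Step 5 — Type: Im(Z) = -8.395e+04 ⇒ leading (phase φ = -88.7°).

PF = 0.02215 (leading, φ = -88.7°)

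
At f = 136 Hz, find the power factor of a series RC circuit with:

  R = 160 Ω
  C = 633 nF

Step 1 — Angular frequency: ω = 2π·f = 2π·136 = 854.5 rad/s.
Step 2 — Component impedances:
  R: Z = R = 160 Ω
  C: Z = 1/(jωC) = -j/(ω·C) = 0 - j1849 Ω
Step 3 — Series combination: Z_total = R + C = 160 - j1849 Ω = 1856∠-85.1° Ω.
Step 4 — Power factor: PF = cos(φ) = Re(Z)/|Z| = 160/1855.7 = 0.08622.
Step 5 — Type: Im(Z) = -1849 ⇒ leading (phase φ = -85.1°).

PF = 0.08622 (leading, φ = -85.1°)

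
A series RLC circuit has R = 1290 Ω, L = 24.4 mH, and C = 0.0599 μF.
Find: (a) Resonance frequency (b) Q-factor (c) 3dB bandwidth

Step 1 — Resonance: ω₀ = 1/√(LC) = 1/√(0.0244·5.99e-08) = 2.616e+04 rad/s.
Step 2 — f₀ = ω₀/(2π) = 4163 Hz.
Step 3 — Series Q: Q = ω₀L/R = 2.616e+04·0.0244/1290 = 0.4948.
Step 4 — Bandwidth: Δω = ω₀/Q = 5.287e+04 rad/s; BW = Δω/(2π) = 8414 Hz.

(a) f₀ = 4163 Hz  (b) Q = 0.4948  (c) BW = 8414 Hz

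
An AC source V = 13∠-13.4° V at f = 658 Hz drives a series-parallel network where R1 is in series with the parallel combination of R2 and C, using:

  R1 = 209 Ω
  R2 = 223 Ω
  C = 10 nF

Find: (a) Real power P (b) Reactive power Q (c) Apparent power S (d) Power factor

Step 1 — Angular frequency: ω = 2π·f = 2π·658 = 4134 rad/s.
Step 2 — Component impedances:
  R1: Z = R = 209 Ω
  R2: Z = R = 223 Ω
  C: Z = 1/(jωC) = -j/(ω·C) = 0 - j2.419e+04 Ω
Step 3 — Parallel branch: R2 || C = 1/(1/R2 + 1/C) = 223 - j2.056 Ω.
Step 4 — Series with R1: Z_total = R1 + (R2 || C) = 432 - j2.056 Ω = 432∠-0.3° Ω.
Step 5 — Source phasor: V = 13∠-13.4° V = 12.65 - j3.013 V.
Step 6 — Current: I = V / Z = 0.02931 - j0.006835 A = 0.03009∠-13.1° A.
Step 7 — Complex power: S = V·I* = 0.3912 - j0.001862 VA.
Step 8 — Real power: P = Re(S) = 0.3912 W.
Step 9 — Reactive power: Q = Im(S) = -0.001862 VAR.
Step 10 — Apparent power: |S| = 0.3912 VA.
Step 11 — Power factor: PF = P/|S| = 1 (leading).

(a) P = 0.3912 W  (b) Q = -0.001862 VAR  (c) S = 0.3912 VA  (d) PF = 1 (leading)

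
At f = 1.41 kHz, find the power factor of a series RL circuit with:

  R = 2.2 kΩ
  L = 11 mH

Step 1 — Angular frequency: ω = 2π·f = 2π·1410 = 8859 rad/s.
Step 2 — Component impedances:
  R: Z = R = 2200 Ω
  L: Z = jωL = j·8859·0.011 = 0 + j97.45 Ω
Step 3 — Series combination: Z_total = R + L = 2200 + j97.45 Ω = 2202∠2.5° Ω.
Step 4 — Power factor: PF = cos(φ) = Re(Z)/|Z| = 2200/2202.2 = 0.999.
Step 5 — Type: Im(Z) = 97.45 ⇒ lagging (phase φ = 2.5°).

PF = 0.999 (lagging, φ = 2.5°)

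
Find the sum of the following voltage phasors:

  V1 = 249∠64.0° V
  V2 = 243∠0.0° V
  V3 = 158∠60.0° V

Step 1 — Convert each phasor to rectangular form:
  V1 = 249·(cos(64.0°) + j·sin(64.0°)) = 109.2 + j223.8 V
  V2 = 243·(cos(0.0°) + j·sin(0.0°)) = 243 V
  V3 = 158·(cos(60.0°) + j·sin(60.0°)) = 79 + j136.8 V
Step 2 — Sum components: V_total = 431.2 + j360.6 V.
Step 3 — Convert to polar: |V_total| = 562.1 V, ∠V_total = 39.9°.

V_total = 562.1∠39.9° V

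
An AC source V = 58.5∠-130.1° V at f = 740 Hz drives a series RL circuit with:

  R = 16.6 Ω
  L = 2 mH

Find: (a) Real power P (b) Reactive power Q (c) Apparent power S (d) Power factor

Step 1 — Angular frequency: ω = 2π·f = 2π·740 = 4650 rad/s.
Step 2 — Component impedances:
  R: Z = R = 16.6 Ω
  L: Z = jωL = j·4650·0.002 = 0 + j9.299 Ω
Step 3 — Series combination: Z_total = R + L = 16.6 + j9.299 Ω = 19.03∠29.3° Ω.
Step 4 — Source phasor: V = 58.5∠-130.1° V = -37.68 - j44.75 V.
Step 5 — Current: I = V / Z = -2.877 - j1.084 A = 3.075∠-159.4° A.
Step 6 — Complex power: S = V·I* = 156.9 + j87.9 VA.
Step 7 — Real power: P = Re(S) = 156.9 W.
Step 8 — Reactive power: Q = Im(S) = 87.9 VAR.
Step 9 — Apparent power: |S| = 179.9 VA.
Step 10 — Power factor: PF = P/|S| = 0.8724 (lagging).

(a) P = 156.9 W  (b) Q = 87.9 VAR  (c) S = 179.9 VA  (d) PF = 0.8724 (lagging)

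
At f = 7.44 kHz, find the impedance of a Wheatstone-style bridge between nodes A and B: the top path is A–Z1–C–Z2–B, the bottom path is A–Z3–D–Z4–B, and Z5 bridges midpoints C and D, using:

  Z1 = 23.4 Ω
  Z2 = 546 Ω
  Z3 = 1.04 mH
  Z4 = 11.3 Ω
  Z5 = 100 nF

Step 1 — Angular frequency: ω = 2π·f = 2π·7440 = 4.675e+04 rad/s.
Step 2 — Component impedances:
  Z1: Z = R = 23.4 Ω
  Z2: Z = R = 546 Ω
  Z3: Z = jωL = j·4.675e+04·0.00104 = 0 + j48.62 Ω
  Z4: Z = R = 11.3 Ω
  Z5: Z = 1/(jωC) = -j/(ω·C) = 0 - j213.9 Ω
Step 3 — Bridge requires nodal analysis (the Z5 bridge couples midpoints C and D, so the two paths cannot be reduced to a simple series/parallel combination). Setting node B to ground and injecting 1 A at node A, the 3-node admittance system at A, C, D solves to V_A = Z_AB = 18.55 + j57.98 Ω = 60.87∠72.3° Ω.

Z = 18.55 + j57.98 Ω = 60.87∠72.3° Ω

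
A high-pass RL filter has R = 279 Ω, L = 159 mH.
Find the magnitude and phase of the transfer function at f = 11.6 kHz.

Step 1 — Angular frequency: ω = 2π·1.16e+04 = 7.288e+04 rad/s.
Step 2 — Transfer function: H(jω) = jωL/(R + jωL).
Step 3 — Numerator jωL = j·1.159e+04; denominator R + jωL = 279 + j1.159e+04.
Step 4 — H = 0.9994 + j0.02406.
Step 5 — Magnitude: |H| = 0.9997 (-0.0 dB); phase: φ = 1.4°.

|H| = 0.9997 (-0.0 dB), φ = 1.4°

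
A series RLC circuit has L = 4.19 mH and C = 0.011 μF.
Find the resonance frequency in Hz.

Step 1 — Resonance condition Im(Z)=0 gives ω₀ = 1/√(LC).
Step 2 — ω₀ = 1/√(0.00419·1.1e-08) = 1.473e+05 rad/s.
Step 3 — f₀ = ω₀/(2π) = 2.344e+04 Hz.

f₀ = 2.344e+04 Hz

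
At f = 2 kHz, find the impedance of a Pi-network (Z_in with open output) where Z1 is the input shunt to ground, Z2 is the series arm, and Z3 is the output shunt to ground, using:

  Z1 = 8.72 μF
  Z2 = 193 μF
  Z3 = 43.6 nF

Step 1 — Angular frequency: ω = 2π·f = 2π·2000 = 1.257e+04 rad/s.
Step 2 — Component impedances:
  Z1: Z = 1/(jωC) = -j/(ω·C) = 0 - j9.126 Ω
  Z2: Z = 1/(jωC) = -j/(ω·C) = 0 - j0.4123 Ω
  Z3: Z = 1/(jωC) = -j/(ω·C) = 0 - j1825 Ω
Step 3 — With open output, the series arm Z2 and the output shunt Z3 appear in series to ground: Z2 + Z3 = 0 - j1826 Ω.
Step 4 — Parallel with input shunt Z1: Z_in = Z1 || (Z2 + Z3) = 0 - j9.08 Ω = 9.08∠-90.0° Ω.

Z = 0 - j9.08 Ω = 9.08∠-90.0° Ω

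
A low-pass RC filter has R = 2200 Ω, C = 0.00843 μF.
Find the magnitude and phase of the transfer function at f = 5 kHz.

Step 1 — Angular frequency: ω = 2π·5000 = 3.142e+04 rad/s.
Step 2 — Transfer function: H(jω) = 1/(1 + jωRC).
Step 3 — Denominator: 1 + jωRC = 1 + j·3.142e+04·2200·8.43e-09 = 1 + j0.5826.
Step 4 — H = 0.7466 - j0.435.
Step 5 — Magnitude: |H| = 0.864 (-1.3 dB); phase: φ = -30.2°.

|H| = 0.864 (-1.3 dB), φ = -30.2°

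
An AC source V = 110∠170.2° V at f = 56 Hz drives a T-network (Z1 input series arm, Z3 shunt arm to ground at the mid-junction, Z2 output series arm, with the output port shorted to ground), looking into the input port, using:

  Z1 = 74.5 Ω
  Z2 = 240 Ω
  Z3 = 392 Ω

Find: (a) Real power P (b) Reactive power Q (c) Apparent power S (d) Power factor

Step 1 — Angular frequency: ω = 2π·f = 2π·56 = 351.9 rad/s.
Step 2 — Component impedances:
  Z1: Z = R = 74.5 Ω
  Z2: Z = R = 240 Ω
  Z3: Z = R = 392 Ω
Step 3 — With the output port shorted to ground, the output series arm Z2 runs from the junction to ground; the shunt arm Z3 also runs from the junction to ground. They appear in parallel: Z3 || Z2 = 148.9 Ω.
Step 4 — Series with input arm Z1: Z_in = Z1 + (Z3 || Z2) = 223.4 Ω = 223.4∠0.0° Ω.
Step 5 — Source phasor: V = 110∠170.2° V = -108.4 + j18.72 V.
Step 6 — Current: I = V / Z = -0.4853 + j0.08382 A = 0.4925∠170.2° A.
Step 7 — Complex power: S = V·I* = 54.17 VA.
Step 8 — Real power: P = Re(S) = 54.17 W.
Step 9 — Reactive power: Q = Im(S) = 0 VAR.
Step 10 — Apparent power: |S| = 54.17 VA.
Step 11 — Power factor: PF = P/|S| = 1 (unity).

(a) P = 54.17 W  (b) Q = 0 VAR  (c) S = 54.17 VA  (d) PF = 1 (unity)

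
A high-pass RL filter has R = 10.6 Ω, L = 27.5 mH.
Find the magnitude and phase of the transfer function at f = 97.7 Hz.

Step 1 — Angular frequency: ω = 2π·97.7 = 613.9 rad/s.
Step 2 — Transfer function: H(jω) = jωL/(R + jωL).
Step 3 — Numerator jωL = j·16.88; denominator R + jωL = 10.6 + j16.88.
Step 4 — H = 0.7172 + j0.4504.
Step 5 — Magnitude: |H| = 0.8469 (-1.4 dB); phase: φ = 32.1°.

|H| = 0.8469 (-1.4 dB), φ = 32.1°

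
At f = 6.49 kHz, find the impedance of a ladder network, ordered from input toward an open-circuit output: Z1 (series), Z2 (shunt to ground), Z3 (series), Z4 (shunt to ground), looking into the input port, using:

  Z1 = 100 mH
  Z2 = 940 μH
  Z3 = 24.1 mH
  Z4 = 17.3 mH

Step 1 — Angular frequency: ω = 2π·f = 2π·6490 = 4.078e+04 rad/s.
Step 2 — Component impedances:
  Z1: Z = jωL = j·4.078e+04·0.1 = 0 + j4078 Ω
  Z2: Z = jωL = j·4.078e+04·0.00094 = 0 + j38.33 Ω
  Z3: Z = jωL = j·4.078e+04·0.0241 = 0 + j982.7 Ω
  Z4: Z = jωL = j·4.078e+04·0.0173 = 0 + j705.5 Ω
Step 3 — Ladder network (open output): work backward from the far end, alternating series and parallel combinations. Z_in = 0 + j4115 Ω = 4115∠90.0° Ω.

Z = 0 + j4115 Ω = 4115∠90.0° Ω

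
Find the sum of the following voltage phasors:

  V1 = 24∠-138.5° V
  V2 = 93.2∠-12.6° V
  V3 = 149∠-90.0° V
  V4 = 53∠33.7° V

Step 1 — Convert each phasor to rectangular form:
  V1 = 24·(cos(-138.5°) + j·sin(-138.5°)) = -17.97 - j15.9 V
  V2 = 93.2·(cos(-12.6°) + j·sin(-12.6°)) = 90.96 - j20.33 V
  V3 = 149·(cos(-90.0°) + j·sin(-90.0°)) = 0 - j149 V
  V4 = 53·(cos(33.7°) + j·sin(33.7°)) = 44.09 + j29.41 V
Step 2 — Sum components: V_total = 117.1 - j155.8 V.
Step 3 — Convert to polar: |V_total| = 194.9 V, ∠V_total = -53.1°.

V_total = 194.9∠-53.1° V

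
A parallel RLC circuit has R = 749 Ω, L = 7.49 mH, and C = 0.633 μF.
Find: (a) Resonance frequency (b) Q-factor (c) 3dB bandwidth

Step 1 — Resonance: ω₀ = 1/√(LC) = 1/√(0.00749·6.33e-07) = 1.452e+04 rad/s.
Step 2 — f₀ = ω₀/(2π) = 2311 Hz.
Step 3 — Parallel Q: Q = R/(ω₀L) = 749/(1.452e+04·0.00749) = 6.886.
Step 4 — Bandwidth: Δω = ω₀/Q = 2109 rad/s; BW = Δω/(2π) = 335.7 Hz.

(a) f₀ = 2311 Hz  (b) Q = 6.886  (c) BW = 335.7 Hz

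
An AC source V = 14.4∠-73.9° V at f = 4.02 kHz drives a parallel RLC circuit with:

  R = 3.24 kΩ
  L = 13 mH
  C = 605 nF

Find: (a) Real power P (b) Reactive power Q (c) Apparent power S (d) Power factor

Step 1 — Angular frequency: ω = 2π·f = 2π·4020 = 2.526e+04 rad/s.
Step 2 — Component impedances:
  R: Z = R = 3240 Ω
  L: Z = jωL = j·2.526e+04·0.013 = 0 + j328.4 Ω
  C: Z = 1/(jωC) = -j/(ω·C) = 0 - j65.44 Ω
Step 3 — Parallel combination: 1/Z_total = 1/R + 1/L + 1/C; Z_total = 2.06 - j81.67 Ω = 81.7∠-88.6° Ω.
Step 4 — Source phasor: V = 14.4∠-73.9° V = 3.993 - j13.84 V.
Step 5 — Current: I = V / Z = 0.1705 + j0.04459 A = 0.1763∠14.7° A.
Step 6 — Complex power: S = V·I* = 0.064 - j2.537 VA.
Step 7 — Real power: P = Re(S) = 0.064 W.
Step 8 — Reactive power: Q = Im(S) = -2.537 VAR.
Step 9 — Apparent power: |S| = 2.538 VA.
Step 10 — Power factor: PF = P/|S| = 0.02522 (leading).

(a) P = 0.064 W  (b) Q = -2.537 VAR  (c) S = 2.538 VA  (d) PF = 0.02522 (leading)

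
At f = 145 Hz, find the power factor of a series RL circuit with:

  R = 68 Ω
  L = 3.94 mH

Step 1 — Angular frequency: ω = 2π·f = 2π·145 = 911.1 rad/s.
Step 2 — Component impedances:
  R: Z = R = 68 Ω
  L: Z = jωL = j·911.1·0.00394 = 0 + j3.59 Ω
Step 3 — Series combination: Z_total = R + L = 68 + j3.59 Ω = 68.09∠3.0° Ω.
Step 4 — Power factor: PF = cos(φ) = Re(Z)/|Z| = 68/68.095 = 0.9986.
Step 5 — Type: Im(Z) = 3.59 ⇒ lagging (phase φ = 3.0°).

PF = 0.9986 (lagging, φ = 3.0°)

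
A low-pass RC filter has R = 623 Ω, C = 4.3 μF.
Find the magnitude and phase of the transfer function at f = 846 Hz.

Step 1 — Angular frequency: ω = 2π·846 = 5316 rad/s.
Step 2 — Transfer function: H(jω) = 1/(1 + jωRC).
Step 3 — Denominator: 1 + jωRC = 1 + j·5316·623·4.3e-06 = 1 + j14.24.
Step 4 — H = 0.004907 - j0.06988.
Step 5 — Magnitude: |H| = 0.07005 (-23.1 dB); phase: φ = -86.0°.

|H| = 0.07005 (-23.1 dB), φ = -86.0°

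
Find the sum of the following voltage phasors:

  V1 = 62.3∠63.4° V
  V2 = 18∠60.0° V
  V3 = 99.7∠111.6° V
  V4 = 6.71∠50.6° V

Step 1 — Convert each phasor to rectangular form:
  V1 = 62.3·(cos(63.4°) + j·sin(63.4°)) = 27.9 + j55.71 V
  V2 = 18·(cos(60.0°) + j·sin(60.0°)) = 9 + j15.59 V
  V3 = 99.7·(cos(111.6°) + j·sin(111.6°)) = -36.7 + j92.7 V
  V4 = 6.71·(cos(50.6°) + j·sin(50.6°)) = 4.259 + j5.185 V
Step 2 — Sum components: V_total = 4.452 + j169.2 V.
Step 3 — Convert to polar: |V_total| = 169.2 V, ∠V_total = 88.5°.

V_total = 169.2∠88.5° V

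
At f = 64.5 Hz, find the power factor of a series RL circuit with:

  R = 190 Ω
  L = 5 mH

Step 1 — Angular frequency: ω = 2π·f = 2π·64.5 = 405.3 rad/s.
Step 2 — Component impedances:
  R: Z = R = 190 Ω
  L: Z = jωL = j·405.3·0.005 = 0 + j2.026 Ω
Step 3 — Series combination: Z_total = R + L = 190 + j2.026 Ω = 190∠0.6° Ω.
Step 4 — Power factor: PF = cos(φ) = Re(Z)/|Z| = 190/190.01 = 0.9999.
Step 5 — Type: Im(Z) = 2.026 ⇒ lagging (phase φ = 0.6°).

PF = 0.9999 (lagging, φ = 0.6°)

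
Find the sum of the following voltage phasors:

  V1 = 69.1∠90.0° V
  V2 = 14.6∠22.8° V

Step 1 — Convert each phasor to rectangular form:
  V1 = 69.1·(cos(90.0°) + j·sin(90.0°)) = 0 + j69.1 V
  V2 = 14.6·(cos(22.8°) + j·sin(22.8°)) = 13.46 + j5.658 V
Step 2 — Sum components: V_total = 13.46 + j74.76 V.
Step 3 — Convert to polar: |V_total| = 75.96 V, ∠V_total = 79.8°.

V_total = 75.96∠79.8° V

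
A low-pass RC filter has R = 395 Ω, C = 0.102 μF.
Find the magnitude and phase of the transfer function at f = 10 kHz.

Step 1 — Angular frequency: ω = 2π·1e+04 = 6.283e+04 rad/s.
Step 2 — Transfer function: H(jω) = 1/(1 + jωRC).
Step 3 — Denominator: 1 + jωRC = 1 + j·6.283e+04·395·1.02e-07 = 1 + j2.531.
Step 4 — H = 0.135 - j0.3417.
Step 5 — Magnitude: |H| = 0.3674 (-8.7 dB); phase: φ = -68.4°.

|H| = 0.3674 (-8.7 dB), φ = -68.4°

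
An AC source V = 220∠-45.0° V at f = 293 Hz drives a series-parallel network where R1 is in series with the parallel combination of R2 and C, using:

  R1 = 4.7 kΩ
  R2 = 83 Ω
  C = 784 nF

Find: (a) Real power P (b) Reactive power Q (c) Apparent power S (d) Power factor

Step 1 — Angular frequency: ω = 2π·f = 2π·293 = 1841 rad/s.
Step 2 — Component impedances:
  R1: Z = R = 4700 Ω
  R2: Z = R = 83 Ω
  C: Z = 1/(jωC) = -j/(ω·C) = 0 - j692.8 Ω
Step 3 — Parallel branch: R2 || C = 1/(1/R2 + 1/C) = 81.83 - j9.802 Ω.
Step 4 — Series with R1: Z_total = R1 + (R2 || C) = 4782 - j9.802 Ω = 4782∠-0.1° Ω.
Step 5 — Source phasor: V = 220∠-45.0° V = 155.6 - j155.6 V.
Step 6 — Current: I = V / Z = 0.0326 - j0.03247 A = 0.04601∠-44.9° A.
Step 7 — Complex power: S = V·I* = 10.12 - j0.02075 VA.
Step 8 — Real power: P = Re(S) = 10.12 W.
Step 9 — Reactive power: Q = Im(S) = -0.02075 VAR.
Step 10 — Apparent power: |S| = 10.12 VA.
Step 11 — Power factor: PF = P/|S| = 1 (leading).

(a) P = 10.12 W  (b) Q = -0.02075 VAR  (c) S = 10.12 VA  (d) PF = 1 (leading)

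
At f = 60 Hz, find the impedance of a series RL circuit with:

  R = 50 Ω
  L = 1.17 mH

Step 1 — Angular frequency: ω = 2π·f = 2π·60 = 377 rad/s.
Step 2 — Component impedances:
  R: Z = R = 50 Ω
  L: Z = jωL = j·377·0.00117 = 0 + j0.4411 Ω
Step 3 — Series combination: Z_total = R + L = 50 + j0.4411 Ω = 50∠0.5° Ω.

Z = 50 + j0.4411 Ω = 50∠0.5° Ω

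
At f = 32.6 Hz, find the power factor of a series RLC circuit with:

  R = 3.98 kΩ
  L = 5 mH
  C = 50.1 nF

Step 1 — Angular frequency: ω = 2π·f = 2π·32.6 = 204.8 rad/s.
Step 2 — Component impedances:
  R: Z = R = 3980 Ω
  L: Z = jωL = j·204.8·0.005 = 0 + j1.024 Ω
  C: Z = 1/(jωC) = -j/(ω·C) = 0 - j9.745e+04 Ω
Step 3 — Series combination: Z_total = R + L + C = 3980 - j9.745e+04 Ω = 9.753e+04∠-87.7° Ω.
Step 4 — Power factor: PF = cos(φ) = Re(Z)/|Z| = 3980/9.753e+04 = 0.04081.
Step 5 — Type: Im(Z) = -9.745e+04 ⇒ leading (phase φ = -87.7°).

PF = 0.04081 (leading, φ = -87.7°)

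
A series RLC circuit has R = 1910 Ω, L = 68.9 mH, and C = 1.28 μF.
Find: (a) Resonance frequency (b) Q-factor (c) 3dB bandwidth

Step 1 — Resonance: ω₀ = 1/√(LC) = 1/√(0.0689·1.28e-06) = 3367 rad/s.
Step 2 — f₀ = ω₀/(2π) = 535.9 Hz.
Step 3 — Series Q: Q = ω₀L/R = 3367·0.0689/1910 = 0.1215.
Step 4 — Bandwidth: Δω = ω₀/Q = 2.772e+04 rad/s; BW = Δω/(2π) = 4412 Hz.

(a) f₀ = 535.9 Hz  (b) Q = 0.1215  (c) BW = 4412 Hz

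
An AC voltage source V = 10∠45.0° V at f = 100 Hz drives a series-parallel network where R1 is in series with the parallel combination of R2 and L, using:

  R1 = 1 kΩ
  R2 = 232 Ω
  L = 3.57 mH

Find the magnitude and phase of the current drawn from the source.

Step 1 — Angular frequency: ω = 2π·f = 2π·100 = 628.3 rad/s.
Step 2 — Component impedances:
  R1: Z = R = 1000 Ω
  R2: Z = R = 232 Ω
  L: Z = jωL = j·628.3·0.00357 = 0 + j2.243 Ω
Step 3 — Parallel branch: R2 || L = 1/(1/R2 + 1/L) = 0.02169 + j2.243 Ω.
Step 4 — Series with R1: Z_total = R1 + (R2 || L) = 1000 + j2.243 Ω = 1000∠0.1° Ω.
Step 5 — Source phasor: V = 10∠45.0° V = 7.071 + j7.071 V.
Step 6 — Ohm's law: I = V / Z_total = (7.071 + j7.071) / (1000 + j2.243) = 0.007087 + j0.007055 A.
Step 7 — Convert to polar: |I| = 0.01 A, ∠I = 44.9°.

I = 0.01∠44.9° A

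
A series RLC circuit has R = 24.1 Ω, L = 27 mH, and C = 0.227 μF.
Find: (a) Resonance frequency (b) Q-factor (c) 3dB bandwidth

Step 1 — Resonance condition Im(Z)=0 gives ω₀ = 1/√(LC).
Step 2 — ω₀ = 1/√(0.027·2.27e-07) = 1.277e+04 rad/s.
Step 3 — f₀ = ω₀/(2π) = 2033 Hz.
Step 4 — Series Q: Q = ω₀L/R = 1.277e+04·0.027/24.1 = 14.31.
Step 5 — 3dB bandwidth: Δω = ω₀/Q = 892.6 rad/s; BW = Δω/(2π) = 142.1 Hz.

(a) f₀ = 2033 Hz  (b) Q = 14.31  (c) BW = 142.1 Hz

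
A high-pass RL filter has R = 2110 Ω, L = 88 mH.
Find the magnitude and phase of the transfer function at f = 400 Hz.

Step 1 — Angular frequency: ω = 2π·400 = 2513 rad/s.
Step 2 — Transfer function: H(jω) = jωL/(R + jωL).
Step 3 — Numerator jωL = j·221.2; denominator R + jωL = 2110 + j221.2.
Step 4 — H = 0.01087 + j0.1037.
Step 5 — Magnitude: |H| = 0.1042 (-19.6 dB); phase: φ = 84.0°.

|H| = 0.1042 (-19.6 dB), φ = 84.0°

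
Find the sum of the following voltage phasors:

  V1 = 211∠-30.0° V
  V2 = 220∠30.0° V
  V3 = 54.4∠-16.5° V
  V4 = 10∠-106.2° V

Step 1 — Convert each phasor to rectangular form:
  V1 = 211·(cos(-30.0°) + j·sin(-30.0°)) = 182.7 - j105.5 V
  V2 = 220·(cos(30.0°) + j·sin(30.0°)) = 190.5 + j110 V
  V3 = 54.4·(cos(-16.5°) + j·sin(-16.5°)) = 52.16 - j15.45 V
  V4 = 10·(cos(-106.2°) + j·sin(-106.2°)) = -2.79 - j9.603 V
Step 2 — Sum components: V_total = 422.6 - j20.55 V.
Step 3 — Convert to polar: |V_total| = 423.1 V, ∠V_total = -2.8°.

V_total = 423.1∠-2.8° V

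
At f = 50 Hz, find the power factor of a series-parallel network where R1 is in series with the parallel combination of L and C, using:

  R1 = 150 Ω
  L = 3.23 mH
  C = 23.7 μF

Step 1 — Angular frequency: ω = 2π·f = 2π·50 = 314.2 rad/s.
Step 2 — Component impedances:
  R1: Z = R = 150 Ω
  L: Z = jωL = j·314.2·0.00323 = 0 + j1.015 Ω
  C: Z = 1/(jωC) = -j/(ω·C) = 0 - j134.3 Ω
Step 3 — Parallel branch: L || C = 1/(1/L + 1/C) = 0 + j1.022 Ω.
Step 4 — Series with R1: Z_total = R1 + (L || C) = 150 + j1.022 Ω = 150∠0.4° Ω.
Step 5 — Power factor: PF = cos(φ) = Re(Z)/|Z| = 150/150 = 1.
Step 6 — Type: Im(Z) = 1.022 ⇒ lagging (phase φ = 0.4°).

PF = 1 (lagging, φ = 0.4°)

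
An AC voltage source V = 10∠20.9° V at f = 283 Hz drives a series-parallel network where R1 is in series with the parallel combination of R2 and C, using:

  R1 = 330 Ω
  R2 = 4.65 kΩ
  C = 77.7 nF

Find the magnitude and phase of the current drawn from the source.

Step 1 — Angular frequency: ω = 2π·f = 2π·283 = 1778 rad/s.
Step 2 — Component impedances:
  R1: Z = R = 330 Ω
  R2: Z = R = 4650 Ω
  C: Z = 1/(jωC) = -j/(ω·C) = 0 - j7238 Ω
Step 3 — Parallel branch: R2 || C = 1/(1/R2 + 1/C) = 3291 - j2115 Ω.
Step 4 — Series with R1: Z_total = R1 + (R2 || C) = 3621 - j2115 Ω = 4194∠-30.3° Ω.
Step 5 — Source phasor: V = 10∠20.9° V = 9.342 + j3.567 V.
Step 6 — Ohm's law: I = V / Z_total = (9.342 + j3.567) / (3621 - j2115) = 0.001495 + j0.001858 A.
Step 7 — Convert to polar: |I| = 0.002385 A, ∠I = 51.2°.

I = 0.002385∠51.2° A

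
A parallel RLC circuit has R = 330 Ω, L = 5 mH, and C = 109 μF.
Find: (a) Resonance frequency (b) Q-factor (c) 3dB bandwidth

Step 1 — Resonance: ω₀ = 1/√(LC) = 1/√(0.005·0.000109) = 1355 rad/s.
Step 2 — f₀ = ω₀/(2π) = 215.6 Hz.
Step 3 — Parallel Q: Q = R/(ω₀L) = 330/(1355·0.005) = 48.72.
Step 4 — Bandwidth: Δω = ω₀/Q = 27.8 rad/s; BW = Δω/(2π) = 4.425 Hz.

(a) f₀ = 215.6 Hz  (b) Q = 48.72  (c) BW = 4.425 Hz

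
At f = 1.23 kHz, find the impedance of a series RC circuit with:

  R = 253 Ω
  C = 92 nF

Step 1 — Angular frequency: ω = 2π·f = 2π·1230 = 7728 rad/s.
Step 2 — Component impedances:
  R: Z = R = 253 Ω
  C: Z = 1/(jωC) = -j/(ω·C) = 0 - j1406 Ω
Step 3 — Series combination: Z_total = R + C = 253 - j1406 Ω = 1429∠-79.8° Ω.

Z = 253 - j1406 Ω = 1429∠-79.8° Ω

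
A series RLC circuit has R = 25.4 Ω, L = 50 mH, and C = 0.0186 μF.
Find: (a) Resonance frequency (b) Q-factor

Step 1 — Resonance condition Im(Z)=0 gives ω₀ = 1/√(LC).
Step 2 — ω₀ = 1/√(0.05·1.86e-08) = 3.279e+04 rad/s.
Step 3 — f₀ = ω₀/(2π) = 5219 Hz.
Step 4 — Series Q: Q = ω₀L/R = 3.279e+04·0.05/25.4 = 64.55.

(a) f₀ = 5219 Hz  (b) Q = 64.55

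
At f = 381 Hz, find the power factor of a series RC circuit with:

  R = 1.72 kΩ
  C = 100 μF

Step 1 — Angular frequency: ω = 2π·f = 2π·381 = 2394 rad/s.
Step 2 — Component impedances:
  R: Z = R = 1720 Ω
  C: Z = 1/(jωC) = -j/(ω·C) = 0 - j4.177 Ω
Step 3 — Series combination: Z_total = R + C = 1720 - j4.177 Ω = 1720∠-0.1° Ω.
Step 4 — Power factor: PF = cos(φ) = Re(Z)/|Z| = 1720/1720 = 1.
Step 5 — Type: Im(Z) = -4.177 ⇒ leading (phase φ = -0.1°).

PF = 1 (leading, φ = -0.1°)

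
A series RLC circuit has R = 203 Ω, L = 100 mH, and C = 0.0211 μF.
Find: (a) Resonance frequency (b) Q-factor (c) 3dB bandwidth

Step 1 — Resonance: ω₀ = 1/√(LC) = 1/√(0.1·2.11e-08) = 2.177e+04 rad/s.
Step 2 — f₀ = ω₀/(2π) = 3465 Hz.
Step 3 — Series Q: Q = ω₀L/R = 2.177e+04·0.1/203 = 10.72.
Step 4 — Bandwidth: Δω = ω₀/Q = 2030 rad/s; BW = Δω/(2π) = 323.1 Hz.

(a) f₀ = 3465 Hz  (b) Q = 10.72  (c) BW = 323.1 Hz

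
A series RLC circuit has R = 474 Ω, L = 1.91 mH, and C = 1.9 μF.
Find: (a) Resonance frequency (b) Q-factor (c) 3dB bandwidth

Step 1 — Resonance: ω₀ = 1/√(LC) = 1/√(0.00191·1.9e-06) = 1.66e+04 rad/s.
Step 2 — f₀ = ω₀/(2π) = 2642 Hz.
Step 3 — Series Q: Q = ω₀L/R = 1.66e+04·0.00191/474 = 0.06689.
Step 4 — Bandwidth: Δω = ω₀/Q = 2.482e+05 rad/s; BW = Δω/(2π) = 3.95e+04 Hz.

(a) f₀ = 2642 Hz  (b) Q = 0.06689  (c) BW = 3.95e+04 Hz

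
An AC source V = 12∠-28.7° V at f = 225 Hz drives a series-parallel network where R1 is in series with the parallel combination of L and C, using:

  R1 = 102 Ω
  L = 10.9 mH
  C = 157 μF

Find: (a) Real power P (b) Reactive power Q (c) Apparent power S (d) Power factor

Step 1 — Angular frequency: ω = 2π·f = 2π·225 = 1414 rad/s.
Step 2 — Component impedances:
  R1: Z = R = 102 Ω
  L: Z = jωL = j·1414·0.0109 = 0 + j15.41 Ω
  C: Z = 1/(jωC) = -j/(ω·C) = 0 - j4.505 Ω
Step 3 — Parallel branch: L || C = 1/(1/L + 1/C) = 0 - j6.367 Ω.
Step 4 — Series with R1: Z_total = R1 + (L || C) = 102 - j6.367 Ω = 102.2∠-3.6° Ω.
Step 5 — Source phasor: V = 12∠-28.7° V = 10.53 - j5.763 V.
Step 6 — Current: I = V / Z = 0.1063 - j0.04986 A = 0.1174∠-25.1° A.
Step 7 — Complex power: S = V·I* = 1.406 - j0.08778 VA.
Step 8 — Real power: P = Re(S) = 1.406 W.
Step 9 — Reactive power: Q = Im(S) = -0.08778 VAR.
Step 10 — Apparent power: |S| = 1.409 VA.
Step 11 — Power factor: PF = P/|S| = 0.9981 (leading).

(a) P = 1.406 W  (b) Q = -0.08778 VAR  (c) S = 1.409 VA  (d) PF = 0.9981 (leading)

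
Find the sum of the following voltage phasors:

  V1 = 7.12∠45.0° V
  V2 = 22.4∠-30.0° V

Step 1 — Convert each phasor to rectangular form:
  V1 = 7.12·(cos(45.0°) + j·sin(45.0°)) = 5.035 + j5.035 V
  V2 = 22.4·(cos(-30.0°) + j·sin(-30.0°)) = 19.4 - j11.2 V
Step 2 — Sum components: V_total = 24.43 - j6.165 V.
Step 3 — Convert to polar: |V_total| = 25.2 V, ∠V_total = -14.2°.

V_total = 25.2∠-14.2° V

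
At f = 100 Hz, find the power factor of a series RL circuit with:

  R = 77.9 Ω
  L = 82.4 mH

Step 1 — Angular frequency: ω = 2π·f = 2π·100 = 628.3 rad/s.
Step 2 — Component impedances:
  R: Z = R = 77.9 Ω
  L: Z = jωL = j·628.3·0.0824 = 0 + j51.77 Ω
Step 3 — Series combination: Z_total = R + L = 77.9 + j51.77 Ω = 93.54∠33.6° Ω.
Step 4 — Power factor: PF = cos(φ) = Re(Z)/|Z| = 77.9/93.54 = 0.8328.
Step 5 — Type: Im(Z) = 51.77 ⇒ lagging (phase φ = 33.6°).

PF = 0.8328 (lagging, φ = 33.6°)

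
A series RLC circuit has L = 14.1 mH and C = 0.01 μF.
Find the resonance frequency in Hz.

Step 1 — Resonance condition Im(Z)=0 gives ω₀ = 1/√(LC).
Step 2 — ω₀ = 1/√(0.0141·1e-08) = 8.422e+04 rad/s.
Step 3 — f₀ = ω₀/(2π) = 1.34e+04 Hz.

f₀ = 1.34e+04 Hz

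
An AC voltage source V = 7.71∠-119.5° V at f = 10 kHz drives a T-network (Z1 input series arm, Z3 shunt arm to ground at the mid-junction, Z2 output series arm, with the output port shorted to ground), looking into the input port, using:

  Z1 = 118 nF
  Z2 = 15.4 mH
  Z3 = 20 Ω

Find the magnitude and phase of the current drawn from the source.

Step 1 — Angular frequency: ω = 2π·f = 2π·1e+04 = 6.283e+04 rad/s.
Step 2 — Component impedances:
  Z1: Z = 1/(jωC) = -j/(ω·C) = 0 - j134.9 Ω
  Z2: Z = jωL = j·6.283e+04·0.0154 = 0 + j967.6 Ω
  Z3: Z = R = 20 Ω
Step 3 — With the output port shorted to ground, the output series arm Z2 runs from the junction to ground; the shunt arm Z3 also runs from the junction to ground. They appear in parallel: Z3 || Z2 = 19.99 + j0.4132 Ω.
Step 4 — Series with input arm Z1: Z_in = Z1 + (Z3 || Z2) = 19.99 - j134.5 Ω = 135.9∠-81.5° Ω.
Step 5 — Source phasor: V = 7.71∠-119.5° V = -3.797 - j6.71 V.
Step 6 — Ohm's law: I = V / Z_total = (-3.797 - j6.71) / (19.99 - j134.5) = 0.04472 - j0.03488 A.
Step 7 — Convert to polar: |I| = 0.05672 A, ∠I = -38.0°.

I = 0.05672∠-38.0° A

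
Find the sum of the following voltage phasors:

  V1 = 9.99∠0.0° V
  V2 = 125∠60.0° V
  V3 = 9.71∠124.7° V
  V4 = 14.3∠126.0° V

Step 1 — Convert each phasor to rectangular form:
  V1 = 9.99·(cos(0.0°) + j·sin(0.0°)) = 9.99 V
  V2 = 125·(cos(60.0°) + j·sin(60.0°)) = 62.5 + j108.3 V
  V3 = 9.71·(cos(124.7°) + j·sin(124.7°)) = -5.528 + j7.983 V
  V4 = 14.3·(cos(126.0°) + j·sin(126.0°)) = -8.405 + j11.57 V
Step 2 — Sum components: V_total = 58.56 + j127.8 V.
Step 3 — Convert to polar: |V_total| = 140.6 V, ∠V_total = 65.4°.

V_total = 140.6∠65.4° V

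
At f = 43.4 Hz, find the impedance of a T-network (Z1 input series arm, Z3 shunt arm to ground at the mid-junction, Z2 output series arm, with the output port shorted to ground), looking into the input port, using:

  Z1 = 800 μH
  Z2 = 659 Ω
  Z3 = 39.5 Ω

Step 1 — Angular frequency: ω = 2π·f = 2π·43.4 = 272.7 rad/s.
Step 2 — Component impedances:
  Z1: Z = jωL = j·272.7·0.0008 = 0 + j0.2182 Ω
  Z2: Z = R = 659 Ω
  Z3: Z = R = 39.5 Ω
Step 3 — With the output port shorted to ground, the output series arm Z2 runs from the junction to ground; the shunt arm Z3 also runs from the junction to ground. They appear in parallel: Z3 || Z2 = 37.27 Ω.
Step 4 — Series with input arm Z1: Z_in = Z1 + (Z3 || Z2) = 37.27 + j0.2182 Ω = 37.27∠0.3° Ω.

Z = 37.27 + j0.2182 Ω = 37.27∠0.3° Ω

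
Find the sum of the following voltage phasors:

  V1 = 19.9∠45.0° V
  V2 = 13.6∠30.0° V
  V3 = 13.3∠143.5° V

Step 1 — Convert each phasor to rectangular form:
  V1 = 19.9·(cos(45.0°) + j·sin(45.0°)) = 14.07 + j14.07 V
  V2 = 13.6·(cos(30.0°) + j·sin(30.0°)) = 11.78 + j6.8 V
  V3 = 13.3·(cos(143.5°) + j·sin(143.5°)) = -10.69 + j7.911 V
Step 2 — Sum components: V_total = 15.16 + j28.78 V.
Step 3 — Convert to polar: |V_total| = 32.53 V, ∠V_total = 62.2°.

V_total = 32.53∠62.2° V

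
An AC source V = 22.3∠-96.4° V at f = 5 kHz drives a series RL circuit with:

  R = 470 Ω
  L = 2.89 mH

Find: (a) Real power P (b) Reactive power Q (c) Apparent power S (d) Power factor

Step 1 — Angular frequency: ω = 2π·f = 2π·5000 = 3.142e+04 rad/s.
Step 2 — Component impedances:
  R: Z = R = 470 Ω
  L: Z = jωL = j·3.142e+04·0.00289 = 0 + j90.79 Ω
Step 3 — Series combination: Z_total = R + L = 470 + j90.79 Ω = 478.7∠10.9° Ω.
Step 4 — Source phasor: V = 22.3∠-96.4° V = -2.486 - j22.16 V.
Step 5 — Current: I = V / Z = -0.01388 - j0.04447 A = 0.04659∠-107.3° A.
Step 6 — Complex power: S = V·I* = 1.02 + j0.197 VA.
Step 7 — Real power: P = Re(S) = 1.02 W.
Step 8 — Reactive power: Q = Im(S) = 0.197 VAR.
Step 9 — Apparent power: |S| = 1.039 VA.
Step 10 — Power factor: PF = P/|S| = 0.9818 (lagging).

(a) P = 1.02 W  (b) Q = 0.197 VAR  (c) S = 1.039 VA  (d) PF = 0.9818 (lagging)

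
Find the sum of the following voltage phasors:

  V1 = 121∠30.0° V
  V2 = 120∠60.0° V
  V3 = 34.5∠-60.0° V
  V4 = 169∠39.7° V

Step 1 — Convert each phasor to rectangular form:
  V1 = 121·(cos(30.0°) + j·sin(30.0°)) = 104.8 + j60.5 V
  V2 = 120·(cos(60.0°) + j·sin(60.0°)) = 60 + j103.9 V
  V3 = 34.5·(cos(-60.0°) + j·sin(-60.0°)) = 17.25 - j29.88 V
  V4 = 169·(cos(39.7°) + j·sin(39.7°)) = 130 + j108 V
Step 2 — Sum components: V_total = 312.1 + j242.5 V.
Step 3 — Convert to polar: |V_total| = 395.2 V, ∠V_total = 37.8°.

V_total = 395.2∠37.8° V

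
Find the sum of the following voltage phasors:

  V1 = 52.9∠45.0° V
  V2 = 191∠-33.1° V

Step 1 — Convert each phasor to rectangular form:
  V1 = 52.9·(cos(45.0°) + j·sin(45.0°)) = 37.41 + j37.41 V
  V2 = 191·(cos(-33.1°) + j·sin(-33.1°)) = 160 - j104.3 V
Step 2 — Sum components: V_total = 197.4 - j66.9 V.
Step 3 — Convert to polar: |V_total| = 208.4 V, ∠V_total = -18.7°.

V_total = 208.4∠-18.7° V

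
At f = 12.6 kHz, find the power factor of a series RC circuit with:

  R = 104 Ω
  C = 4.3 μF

Step 1 — Angular frequency: ω = 2π·f = 2π·1.26e+04 = 7.917e+04 rad/s.
Step 2 — Component impedances:
  R: Z = R = 104 Ω
  C: Z = 1/(jωC) = -j/(ω·C) = 0 - j2.938 Ω
Step 3 — Series combination: Z_total = R + C = 104 - j2.938 Ω = 104∠-1.6° Ω.
Step 4 — Power factor: PF = cos(φ) = Re(Z)/|Z| = 104/104.04 = 0.9996.
Step 5 — Type: Im(Z) = -2.938 ⇒ leading (phase φ = -1.6°).

PF = 0.9996 (leading, φ = -1.6°)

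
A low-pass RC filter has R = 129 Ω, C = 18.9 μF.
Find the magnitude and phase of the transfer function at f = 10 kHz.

Step 1 — Angular frequency: ω = 2π·1e+04 = 6.283e+04 rad/s.
Step 2 — Transfer function: H(jω) = 1/(1 + jωRC).
Step 3 — Denominator: 1 + jωRC = 1 + j·6.283e+04·129·1.89e-05 = 1 + j153.2.
Step 4 — H = 4.261e-05 - j0.006528.
Step 5 — Magnitude: |H| = 0.006528 (-43.7 dB); phase: φ = -89.6°.

|H| = 0.006528 (-43.7 dB), φ = -89.6°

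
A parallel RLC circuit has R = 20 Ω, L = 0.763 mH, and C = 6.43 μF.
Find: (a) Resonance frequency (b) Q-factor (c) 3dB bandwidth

Step 1 — Resonance: ω₀ = 1/√(LC) = 1/√(0.000763·6.43e-06) = 1.428e+04 rad/s.
Step 2 — f₀ = ω₀/(2π) = 2272 Hz.
Step 3 — Parallel Q: Q = R/(ω₀L) = 20/(1.428e+04·0.000763) = 1.836.
Step 4 — Bandwidth: Δω = ω₀/Q = 7776 rad/s; BW = Δω/(2π) = 1238 Hz.

(a) f₀ = 2272 Hz  (b) Q = 1.836  (c) BW = 1238 Hz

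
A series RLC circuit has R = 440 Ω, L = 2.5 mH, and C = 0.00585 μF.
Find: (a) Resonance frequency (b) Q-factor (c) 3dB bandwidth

Step 1 — Resonance condition Im(Z)=0 gives ω₀ = 1/√(LC).
Step 2 — ω₀ = 1/√(0.0025·5.85e-09) = 2.615e+05 rad/s.
Step 3 — f₀ = ω₀/(2π) = 4.162e+04 Hz.
Step 4 — Series Q: Q = ω₀L/R = 2.615e+05·0.0025/440 = 1.486.
Step 5 — 3dB bandwidth: Δω = ω₀/Q = 1.76e+05 rad/s; BW = Δω/(2π) = 2.801e+04 Hz.

(a) f₀ = 4.162e+04 Hz  (b) Q = 1.486  (c) BW = 2.801e+04 Hz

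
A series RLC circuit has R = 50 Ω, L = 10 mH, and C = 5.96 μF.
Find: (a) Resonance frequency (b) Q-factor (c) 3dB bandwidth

Step 1 — Resonance: ω₀ = 1/√(LC) = 1/√(0.01·5.96e-06) = 4096 rad/s.
Step 2 — f₀ = ω₀/(2π) = 651.9 Hz.
Step 3 — Series Q: Q = ω₀L/R = 4096·0.01/50 = 0.8192.
Step 4 — Bandwidth: Δω = ω₀/Q = 5000 rad/s; BW = Δω/(2π) = 795.8 Hz.

(a) f₀ = 651.9 Hz  (b) Q = 0.8192  (c) BW = 795.8 Hz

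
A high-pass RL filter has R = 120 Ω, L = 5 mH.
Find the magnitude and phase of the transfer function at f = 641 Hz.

Step 1 — Angular frequency: ω = 2π·641 = 4028 rad/s.
Step 2 — Transfer function: H(jω) = jωL/(R + jωL).
Step 3 — Numerator jωL = j·20.14; denominator R + jωL = 120 + j20.14.
Step 4 — H = 0.02739 + j0.1632.
Step 5 — Magnitude: |H| = 0.1655 (-15.6 dB); phase: φ = 80.5°.

|H| = 0.1655 (-15.6 dB), φ = 80.5°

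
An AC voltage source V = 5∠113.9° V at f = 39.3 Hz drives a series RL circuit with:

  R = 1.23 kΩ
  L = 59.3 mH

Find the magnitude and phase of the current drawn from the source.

Step 1 — Angular frequency: ω = 2π·f = 2π·39.3 = 246.9 rad/s.
Step 2 — Component impedances:
  R: Z = R = 1230 Ω
  L: Z = jωL = j·246.9·0.0593 = 0 + j14.64 Ω
Step 3 — Series combination: Z_total = R + L = 1230 + j14.64 Ω = 1230∠0.7° Ω.
Step 4 — Source phasor: V = 5∠113.9° V = -2.026 + j4.571 V.
Step 5 — Ohm's law: I = V / Z_total = (-2.026 + j4.571) / (1230 + j14.64) = -0.001602 + j0.003736 A.
Step 6 — Convert to polar: |I| = 0.004065 A, ∠I = 113.2°.

I = 0.004065∠113.2° A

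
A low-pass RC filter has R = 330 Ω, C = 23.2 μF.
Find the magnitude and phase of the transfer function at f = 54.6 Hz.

Step 1 — Angular frequency: ω = 2π·54.6 = 343.1 rad/s.
Step 2 — Transfer function: H(jω) = 1/(1 + jωRC).
Step 3 — Denominator: 1 + jωRC = 1 + j·343.1·330·2.32e-05 = 1 + j2.626.
Step 4 — H = 0.1266 - j0.3325.
Step 5 — Magnitude: |H| = 0.3558 (-9.0 dB); phase: φ = -69.2°.

|H| = 0.3558 (-9.0 dB), φ = -69.2°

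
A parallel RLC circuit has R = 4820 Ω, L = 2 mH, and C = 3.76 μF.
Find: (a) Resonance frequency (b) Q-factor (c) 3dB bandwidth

Step 1 — Resonance: ω₀ = 1/√(LC) = 1/√(0.002·3.76e-06) = 1.153e+04 rad/s.
Step 2 — f₀ = ω₀/(2π) = 1835 Hz.
Step 3 — Parallel Q: Q = R/(ω₀L) = 4820/(1.153e+04·0.002) = 209.
Step 4 — Bandwidth: Δω = ω₀/Q = 55.18 rad/s; BW = Δω/(2π) = 8.782 Hz.

(a) f₀ = 1835 Hz  (b) Q = 209  (c) BW = 8.782 Hz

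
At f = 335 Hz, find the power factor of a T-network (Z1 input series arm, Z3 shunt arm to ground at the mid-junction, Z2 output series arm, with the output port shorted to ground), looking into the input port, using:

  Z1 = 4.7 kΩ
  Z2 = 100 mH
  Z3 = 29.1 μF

Step 1 — Angular frequency: ω = 2π·f = 2π·335 = 2105 rad/s.
Step 2 — Component impedances:
  Z1: Z = R = 4700 Ω
  Z2: Z = jωL = j·2105·0.1 = 0 + j210.5 Ω
  Z3: Z = 1/(jωC) = -j/(ω·C) = 0 - j16.33 Ω
Step 3 — With the output port shorted to ground, the output series arm Z2 runs from the junction to ground; the shunt arm Z3 also runs from the junction to ground. They appear in parallel: Z3 || Z2 = 0 - j17.7 Ω.
Step 4 — Series with input arm Z1: Z_in = Z1 + (Z3 || Z2) = 4700 - j17.7 Ω = 4700∠-0.2° Ω.
Step 5 — Power factor: PF = cos(φ) = Re(Z)/|Z| = 4700/4700 = 1.
Step 6 — Type: Im(Z) = -17.7 ⇒ leading (phase φ = -0.2°).

PF = 1 (leading, φ = -0.2°)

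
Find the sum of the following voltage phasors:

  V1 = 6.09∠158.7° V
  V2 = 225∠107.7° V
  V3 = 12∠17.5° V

Step 1 — Convert each phasor to rectangular form:
  V1 = 6.09·(cos(158.7°) + j·sin(158.7°)) = -5.674 + j2.212 V
  V2 = 225·(cos(107.7°) + j·sin(107.7°)) = -68.41 + j214.3 V
  V3 = 12·(cos(17.5°) + j·sin(17.5°)) = 11.44 + j3.608 V
Step 2 — Sum components: V_total = -62.64 + j220.2 V.
Step 3 — Convert to polar: |V_total| = 228.9 V, ∠V_total = 105.9°.

V_total = 228.9∠105.9° V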